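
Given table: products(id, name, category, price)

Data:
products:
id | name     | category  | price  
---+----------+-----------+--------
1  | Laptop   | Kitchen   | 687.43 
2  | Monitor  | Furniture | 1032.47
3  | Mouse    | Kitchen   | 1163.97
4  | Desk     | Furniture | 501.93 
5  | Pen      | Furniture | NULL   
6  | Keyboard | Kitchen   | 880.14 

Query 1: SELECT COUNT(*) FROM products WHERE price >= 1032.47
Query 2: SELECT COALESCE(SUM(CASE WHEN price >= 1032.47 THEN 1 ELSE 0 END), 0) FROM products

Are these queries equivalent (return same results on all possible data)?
Yes, equivalent

Both queries return: [(2,)]

Reason: COUNT with WHERE vs conditional SUM (COALESCE handles empty-table NULL)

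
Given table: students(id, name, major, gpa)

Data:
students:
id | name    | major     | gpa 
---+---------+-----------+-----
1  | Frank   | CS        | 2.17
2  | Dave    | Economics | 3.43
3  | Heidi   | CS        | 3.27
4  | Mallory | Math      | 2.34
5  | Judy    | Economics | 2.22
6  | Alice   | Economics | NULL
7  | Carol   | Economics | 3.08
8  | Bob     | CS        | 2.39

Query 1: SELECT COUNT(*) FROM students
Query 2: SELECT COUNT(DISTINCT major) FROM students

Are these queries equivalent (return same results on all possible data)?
No, not equivalent

Query 1 returns: [(8,)]
Query 2 returns: [(3,)]

Reason: COUNT(*) counts rows, COUNT(DISTINCT major) counts unique majors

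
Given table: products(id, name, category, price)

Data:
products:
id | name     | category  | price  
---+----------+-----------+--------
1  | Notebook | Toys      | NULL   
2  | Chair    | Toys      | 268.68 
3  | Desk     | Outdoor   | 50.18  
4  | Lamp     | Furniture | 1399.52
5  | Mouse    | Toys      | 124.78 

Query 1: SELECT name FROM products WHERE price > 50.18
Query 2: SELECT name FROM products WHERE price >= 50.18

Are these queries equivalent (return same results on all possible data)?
No, not equivalent

Query 1 returns: [('Chair',), ('Lamp',), ('Mouse',)]
Query 2 returns: [('Chair',), ('Desk',), ('Lamp',), ('Mouse',)]

Reason: > vs >= gives different results when price = 50.18 exists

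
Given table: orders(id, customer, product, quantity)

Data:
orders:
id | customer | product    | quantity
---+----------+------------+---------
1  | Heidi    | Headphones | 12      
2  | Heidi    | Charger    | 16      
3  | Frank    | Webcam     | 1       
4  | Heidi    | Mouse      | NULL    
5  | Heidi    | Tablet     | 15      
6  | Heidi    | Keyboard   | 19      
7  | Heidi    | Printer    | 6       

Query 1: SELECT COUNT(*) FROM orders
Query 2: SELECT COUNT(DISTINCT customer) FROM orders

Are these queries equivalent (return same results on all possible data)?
No, not equivalent

Query 1 returns: [(7,)]
Query 2 returns: [(2,)]

Reason: COUNT(*) counts rows, COUNT(DISTINCT customer) counts unique customers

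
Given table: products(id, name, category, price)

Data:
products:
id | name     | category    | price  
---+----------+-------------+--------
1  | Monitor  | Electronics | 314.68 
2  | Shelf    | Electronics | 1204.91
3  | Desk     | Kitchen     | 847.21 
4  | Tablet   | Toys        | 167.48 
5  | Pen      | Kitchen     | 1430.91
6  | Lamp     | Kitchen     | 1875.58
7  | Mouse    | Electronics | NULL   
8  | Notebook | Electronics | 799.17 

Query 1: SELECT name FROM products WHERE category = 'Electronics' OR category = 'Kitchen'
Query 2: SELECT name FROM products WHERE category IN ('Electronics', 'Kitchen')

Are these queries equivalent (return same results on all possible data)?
Yes, equivalent

Both queries return: [('Desk',), ('Lamp',), ('Monitor',), ('Mouse',), ('Notebook',), ('Pen',), ('Shelf',)]

Reason: OR vs IN are equivalent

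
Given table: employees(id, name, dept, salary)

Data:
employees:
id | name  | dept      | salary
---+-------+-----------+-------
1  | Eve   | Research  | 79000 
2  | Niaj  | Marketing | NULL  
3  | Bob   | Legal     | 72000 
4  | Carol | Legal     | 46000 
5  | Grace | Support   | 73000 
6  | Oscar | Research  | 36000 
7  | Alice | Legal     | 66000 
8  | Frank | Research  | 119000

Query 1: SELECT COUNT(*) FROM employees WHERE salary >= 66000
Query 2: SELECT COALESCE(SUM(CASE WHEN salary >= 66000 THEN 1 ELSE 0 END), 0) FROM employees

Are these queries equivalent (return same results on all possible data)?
Yes, equivalent

Both queries return: [(5,)]

Reason: COUNT with WHERE vs conditional SUM (COALESCE handles empty-table NULL)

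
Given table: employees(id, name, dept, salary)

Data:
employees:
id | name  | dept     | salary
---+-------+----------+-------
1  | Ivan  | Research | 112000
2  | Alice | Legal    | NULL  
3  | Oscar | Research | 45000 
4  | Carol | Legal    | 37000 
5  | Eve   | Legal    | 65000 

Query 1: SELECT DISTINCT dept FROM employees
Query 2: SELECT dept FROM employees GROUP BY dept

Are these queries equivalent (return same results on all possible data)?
Yes, equivalent

Both queries return: [('Legal',), ('Research',)]

Reason: Both get unique depts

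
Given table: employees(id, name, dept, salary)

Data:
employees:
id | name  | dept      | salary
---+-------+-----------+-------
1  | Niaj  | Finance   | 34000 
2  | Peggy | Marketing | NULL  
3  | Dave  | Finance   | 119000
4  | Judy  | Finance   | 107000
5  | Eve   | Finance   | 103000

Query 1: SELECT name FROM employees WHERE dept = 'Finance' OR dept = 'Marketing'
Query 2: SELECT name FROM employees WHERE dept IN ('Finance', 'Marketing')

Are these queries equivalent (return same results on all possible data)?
Yes, equivalent

Both queries return: [('Dave',), ('Eve',), ('Judy',), ('Niaj',), ('Peggy',)]

Reason: OR vs IN are equivalent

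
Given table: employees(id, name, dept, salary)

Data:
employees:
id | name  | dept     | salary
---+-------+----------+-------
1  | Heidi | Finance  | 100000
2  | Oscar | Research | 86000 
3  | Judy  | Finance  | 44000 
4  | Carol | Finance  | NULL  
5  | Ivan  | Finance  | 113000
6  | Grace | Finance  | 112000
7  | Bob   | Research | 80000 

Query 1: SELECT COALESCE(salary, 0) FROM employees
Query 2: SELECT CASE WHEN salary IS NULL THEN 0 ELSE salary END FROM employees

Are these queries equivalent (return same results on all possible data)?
Yes, equivalent

Both queries return: [(0,), (44000,), (80000,), (86000,), (100000,), (112000,), (113000,)]

Reason: COALESCE vs CASE for NULL handling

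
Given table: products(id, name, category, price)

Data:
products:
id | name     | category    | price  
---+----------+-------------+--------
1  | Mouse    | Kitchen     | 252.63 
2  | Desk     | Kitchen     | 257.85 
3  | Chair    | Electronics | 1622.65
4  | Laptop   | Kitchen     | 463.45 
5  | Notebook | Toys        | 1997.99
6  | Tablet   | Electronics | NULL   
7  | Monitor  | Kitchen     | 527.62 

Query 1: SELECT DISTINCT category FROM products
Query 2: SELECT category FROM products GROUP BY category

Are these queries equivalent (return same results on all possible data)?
Yes, equivalent

Both queries return: [('Electronics',), ('Kitchen',), ('Toys',)]

Reason: Both get unique categorys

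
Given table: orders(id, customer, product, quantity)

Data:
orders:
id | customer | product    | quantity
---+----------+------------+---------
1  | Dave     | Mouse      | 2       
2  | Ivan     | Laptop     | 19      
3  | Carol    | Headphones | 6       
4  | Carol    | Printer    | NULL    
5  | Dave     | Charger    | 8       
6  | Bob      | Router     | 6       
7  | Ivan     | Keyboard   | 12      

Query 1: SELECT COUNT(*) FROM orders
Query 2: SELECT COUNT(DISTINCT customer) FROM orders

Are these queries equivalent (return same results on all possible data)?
No, not equivalent

Query 1 returns: [(7,)]
Query 2 returns: [(4,)]

Reason: COUNT(*) counts rows, COUNT(DISTINCT customer) counts unique customers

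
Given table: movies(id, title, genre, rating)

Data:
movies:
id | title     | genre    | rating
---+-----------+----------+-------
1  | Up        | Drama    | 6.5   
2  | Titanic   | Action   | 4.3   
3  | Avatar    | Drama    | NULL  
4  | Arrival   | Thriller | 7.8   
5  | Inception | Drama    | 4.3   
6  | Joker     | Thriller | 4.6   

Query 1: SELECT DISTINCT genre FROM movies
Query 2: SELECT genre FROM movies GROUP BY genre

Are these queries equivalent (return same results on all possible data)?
Yes, equivalent

Both queries return: [('Action',), ('Drama',), ('Thriller',)]

Reason: Both get unique genres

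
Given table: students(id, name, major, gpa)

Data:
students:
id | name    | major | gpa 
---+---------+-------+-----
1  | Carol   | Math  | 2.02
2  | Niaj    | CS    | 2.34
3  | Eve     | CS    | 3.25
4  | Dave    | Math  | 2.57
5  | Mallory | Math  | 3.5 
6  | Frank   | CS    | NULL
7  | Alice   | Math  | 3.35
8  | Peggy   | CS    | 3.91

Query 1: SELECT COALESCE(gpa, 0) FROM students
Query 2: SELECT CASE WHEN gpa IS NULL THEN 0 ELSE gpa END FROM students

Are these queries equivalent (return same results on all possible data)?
Yes, equivalent

Both queries return: [(0,), (2.02,), (2.34,), (2.57,), (3.25,), (3.35,), (3.5,), (3.91,)]

Reason: COALESCE vs CASE for NULL handling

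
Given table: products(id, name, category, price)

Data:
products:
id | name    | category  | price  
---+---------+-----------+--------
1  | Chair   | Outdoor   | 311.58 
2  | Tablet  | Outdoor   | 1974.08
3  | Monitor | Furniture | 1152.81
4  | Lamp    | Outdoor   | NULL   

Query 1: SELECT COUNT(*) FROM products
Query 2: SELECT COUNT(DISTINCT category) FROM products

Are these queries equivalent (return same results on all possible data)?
No, not equivalent

Query 1 returns: [(4,)]
Query 2 returns: [(2,)]

Reason: COUNT(*) counts rows, COUNT(DISTINCT category) counts unique categorys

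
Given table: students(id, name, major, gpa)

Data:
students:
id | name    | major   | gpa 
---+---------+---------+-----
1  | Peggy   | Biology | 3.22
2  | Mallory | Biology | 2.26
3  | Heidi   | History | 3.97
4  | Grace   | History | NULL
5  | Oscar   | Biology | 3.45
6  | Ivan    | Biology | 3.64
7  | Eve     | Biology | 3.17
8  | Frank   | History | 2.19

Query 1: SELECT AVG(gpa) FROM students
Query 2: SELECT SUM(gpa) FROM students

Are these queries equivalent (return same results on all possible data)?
No, not equivalent

Query 1 returns: [(3.1285714285714286,)]
Query 2 returns: [(21.9,)]

Reason: AVG vs SUM give different aggregate values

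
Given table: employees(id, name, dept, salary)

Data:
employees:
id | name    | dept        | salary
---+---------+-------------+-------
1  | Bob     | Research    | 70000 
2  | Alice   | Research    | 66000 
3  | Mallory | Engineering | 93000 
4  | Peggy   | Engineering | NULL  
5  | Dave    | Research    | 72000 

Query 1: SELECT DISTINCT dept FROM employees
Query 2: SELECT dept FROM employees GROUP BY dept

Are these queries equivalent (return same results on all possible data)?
Yes, equivalent

Both queries return: [('Engineering',), ('Research',)]

Reason: Both get unique depts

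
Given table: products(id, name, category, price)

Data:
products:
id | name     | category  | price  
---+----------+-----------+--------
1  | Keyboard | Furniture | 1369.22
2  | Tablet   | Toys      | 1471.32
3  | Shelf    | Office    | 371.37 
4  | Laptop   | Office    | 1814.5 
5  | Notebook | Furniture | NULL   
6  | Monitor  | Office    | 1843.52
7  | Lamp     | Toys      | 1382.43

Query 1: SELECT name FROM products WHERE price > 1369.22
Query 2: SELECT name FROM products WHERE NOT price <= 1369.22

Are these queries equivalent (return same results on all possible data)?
Yes, equivalent

Both queries return: [('Lamp',), ('Laptop',), ('Monitor',), ('Tablet',)]

Reason: Both filter price > 1369.22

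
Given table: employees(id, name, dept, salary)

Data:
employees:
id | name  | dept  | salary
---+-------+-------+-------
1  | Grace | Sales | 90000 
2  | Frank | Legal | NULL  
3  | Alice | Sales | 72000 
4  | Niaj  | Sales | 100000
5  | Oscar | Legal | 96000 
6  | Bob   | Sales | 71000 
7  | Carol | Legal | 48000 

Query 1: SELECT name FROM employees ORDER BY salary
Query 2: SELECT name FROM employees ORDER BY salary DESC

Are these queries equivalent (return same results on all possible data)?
No, not equivalent

Query 1 returns: [('Frank',), ('Carol',), ('Bob',), ('Alice',), ('Grace',), ('Oscar',), ('Niaj',)]
Query 2 returns: [('Niaj',), ('Oscar',), ('Grace',), ('Alice',), ('Bob',), ('Carol',), ('Frank',)]

Reason: ASC vs DESC gives opposite ordering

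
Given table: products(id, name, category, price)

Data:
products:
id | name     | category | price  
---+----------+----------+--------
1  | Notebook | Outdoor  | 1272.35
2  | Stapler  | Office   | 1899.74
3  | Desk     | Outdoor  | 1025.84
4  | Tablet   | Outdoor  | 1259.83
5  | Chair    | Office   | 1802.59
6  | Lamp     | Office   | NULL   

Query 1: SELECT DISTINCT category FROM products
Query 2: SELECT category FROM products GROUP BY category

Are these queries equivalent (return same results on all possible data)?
Yes, equivalent

Both queries return: [('Office',), ('Outdoor',)]

Reason: Both get unique categorys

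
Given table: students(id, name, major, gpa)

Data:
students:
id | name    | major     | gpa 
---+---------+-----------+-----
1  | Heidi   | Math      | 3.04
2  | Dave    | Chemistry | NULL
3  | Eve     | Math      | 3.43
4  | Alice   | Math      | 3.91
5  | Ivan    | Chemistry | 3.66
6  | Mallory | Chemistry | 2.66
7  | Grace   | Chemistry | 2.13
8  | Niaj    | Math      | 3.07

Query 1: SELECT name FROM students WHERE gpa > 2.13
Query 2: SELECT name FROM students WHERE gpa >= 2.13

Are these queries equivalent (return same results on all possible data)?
No, not equivalent

Query 1 returns: [('Heidi',), ('Eve',), ('Alice',), ('Ivan',), ('Mallory',), ('Niaj',)]
Query 2 returns: [('Heidi',), ('Eve',), ('Alice',), ('Ivan',), ('Mallory',), ('Grace',), ('Niaj',)]

Reason: > vs >= gives different results when gpa = 2.13 exists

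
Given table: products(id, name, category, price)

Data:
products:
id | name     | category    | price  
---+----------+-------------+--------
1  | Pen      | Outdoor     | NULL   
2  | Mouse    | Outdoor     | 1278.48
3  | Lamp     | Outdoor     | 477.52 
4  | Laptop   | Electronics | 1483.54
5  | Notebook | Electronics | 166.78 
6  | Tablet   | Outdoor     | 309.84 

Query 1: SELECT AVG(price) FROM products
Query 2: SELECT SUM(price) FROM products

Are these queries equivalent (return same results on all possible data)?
No, not equivalent

Query 1 returns: [(743.232,)]
Query 2 returns: [(3716.16,)]

Reason: AVG vs SUM give different aggregate values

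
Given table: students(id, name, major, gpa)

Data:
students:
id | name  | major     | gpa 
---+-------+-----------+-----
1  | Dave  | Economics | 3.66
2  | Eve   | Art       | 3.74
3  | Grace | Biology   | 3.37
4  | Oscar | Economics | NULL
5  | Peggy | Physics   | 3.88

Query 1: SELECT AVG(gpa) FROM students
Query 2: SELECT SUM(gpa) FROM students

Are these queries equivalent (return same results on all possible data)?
No, not equivalent

Query 1 returns: [(3.6625,)]
Query 2 returns: [(14.65,)]

Reason: AVG vs SUM give different aggregate values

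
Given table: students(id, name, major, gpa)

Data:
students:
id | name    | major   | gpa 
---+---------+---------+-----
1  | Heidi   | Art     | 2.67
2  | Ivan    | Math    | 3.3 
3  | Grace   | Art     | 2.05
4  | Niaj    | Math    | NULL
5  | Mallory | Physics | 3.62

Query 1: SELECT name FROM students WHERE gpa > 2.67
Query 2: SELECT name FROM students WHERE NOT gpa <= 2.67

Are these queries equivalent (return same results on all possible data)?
Yes, equivalent

Both queries return: [('Ivan',), ('Mallory',)]

Reason: Both filter gpa > 2.67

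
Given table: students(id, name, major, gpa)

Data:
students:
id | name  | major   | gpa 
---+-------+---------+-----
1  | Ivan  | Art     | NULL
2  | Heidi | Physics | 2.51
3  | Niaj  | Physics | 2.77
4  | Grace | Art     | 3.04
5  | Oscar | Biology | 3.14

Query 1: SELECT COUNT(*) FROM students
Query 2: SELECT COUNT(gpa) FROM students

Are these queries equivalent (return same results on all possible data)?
No, not equivalent

Query 1 returns: [(5,)]
Query 2 returns: [(4,)]

Reason: COUNT(*) includes NULLs, COUNT(column) excludes them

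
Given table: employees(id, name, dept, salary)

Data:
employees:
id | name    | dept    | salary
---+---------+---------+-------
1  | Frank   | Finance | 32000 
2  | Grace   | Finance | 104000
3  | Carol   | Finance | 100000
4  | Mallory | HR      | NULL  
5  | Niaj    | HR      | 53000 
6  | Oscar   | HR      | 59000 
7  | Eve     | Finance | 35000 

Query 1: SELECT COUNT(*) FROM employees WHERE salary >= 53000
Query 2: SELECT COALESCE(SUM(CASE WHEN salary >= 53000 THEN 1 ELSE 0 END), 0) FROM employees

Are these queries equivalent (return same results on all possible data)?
Yes, equivalent

Both queries return: [(4,)]

Reason: COUNT with WHERE vs conditional SUM (COALESCE handles empty-table NULL)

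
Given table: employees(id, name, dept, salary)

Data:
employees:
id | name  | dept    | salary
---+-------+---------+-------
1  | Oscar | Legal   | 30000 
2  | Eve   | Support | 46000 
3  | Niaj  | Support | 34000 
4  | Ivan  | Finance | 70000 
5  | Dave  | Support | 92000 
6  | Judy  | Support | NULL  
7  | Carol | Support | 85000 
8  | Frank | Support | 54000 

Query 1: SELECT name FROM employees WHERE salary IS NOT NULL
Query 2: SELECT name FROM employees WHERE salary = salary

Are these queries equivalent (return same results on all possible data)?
Yes, equivalent

Both queries return: [('Carol',), ('Dave',), ('Eve',), ('Frank',), ('Ivan',), ('Niaj',), ('Oscar',)]

Reason: IS NOT NULL vs self-equality (both exclude NULLs)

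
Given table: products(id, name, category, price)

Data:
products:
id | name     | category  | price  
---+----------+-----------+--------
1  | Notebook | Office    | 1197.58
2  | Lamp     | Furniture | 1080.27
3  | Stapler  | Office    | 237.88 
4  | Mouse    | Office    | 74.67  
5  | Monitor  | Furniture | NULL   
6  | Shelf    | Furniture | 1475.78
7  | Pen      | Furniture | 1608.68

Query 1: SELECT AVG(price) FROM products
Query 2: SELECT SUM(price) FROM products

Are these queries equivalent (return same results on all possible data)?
No, not equivalent

Query 1 returns: [(945.81,)]
Query 2 returns: [(5674.86,)]

Reason: AVG vs SUM give different aggregate values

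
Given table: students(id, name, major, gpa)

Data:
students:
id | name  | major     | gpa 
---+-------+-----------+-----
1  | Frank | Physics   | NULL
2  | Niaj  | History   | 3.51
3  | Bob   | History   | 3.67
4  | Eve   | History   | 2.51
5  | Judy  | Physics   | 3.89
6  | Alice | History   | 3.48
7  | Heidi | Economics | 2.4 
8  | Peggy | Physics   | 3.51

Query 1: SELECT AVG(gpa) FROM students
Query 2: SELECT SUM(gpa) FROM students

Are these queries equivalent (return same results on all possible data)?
No, not equivalent

Query 1 returns: [(3.281428571428571,)]
Query 2 returns: [(22.97,)]

Reason: AVG vs SUM give different aggregate values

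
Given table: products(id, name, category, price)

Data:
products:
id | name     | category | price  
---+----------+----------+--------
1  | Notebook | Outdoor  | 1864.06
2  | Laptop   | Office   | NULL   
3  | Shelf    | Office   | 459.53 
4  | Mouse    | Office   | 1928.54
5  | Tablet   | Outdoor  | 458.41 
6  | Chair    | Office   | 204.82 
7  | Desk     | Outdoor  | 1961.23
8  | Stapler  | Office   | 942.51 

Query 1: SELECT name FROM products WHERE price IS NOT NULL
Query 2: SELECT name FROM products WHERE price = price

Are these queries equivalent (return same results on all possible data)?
Yes, equivalent

Both queries return: [('Chair',), ('Desk',), ('Mouse',), ('Notebook',), ('Shelf',), ('Stapler',), ('Tablet',)]

Reason: IS NOT NULL vs self-equality (both exclude NULLs)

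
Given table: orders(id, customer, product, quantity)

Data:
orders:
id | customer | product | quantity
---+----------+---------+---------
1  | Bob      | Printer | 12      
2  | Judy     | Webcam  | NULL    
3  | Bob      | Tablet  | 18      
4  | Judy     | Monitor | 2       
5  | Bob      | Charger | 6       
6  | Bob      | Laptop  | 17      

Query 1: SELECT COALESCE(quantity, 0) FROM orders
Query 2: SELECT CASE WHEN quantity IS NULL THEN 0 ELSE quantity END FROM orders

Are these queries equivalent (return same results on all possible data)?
Yes, equivalent

Both queries return: [(0,), (2,), (6,), (12,), (17,), (18,)]

Reason: COALESCE vs CASE for NULL handling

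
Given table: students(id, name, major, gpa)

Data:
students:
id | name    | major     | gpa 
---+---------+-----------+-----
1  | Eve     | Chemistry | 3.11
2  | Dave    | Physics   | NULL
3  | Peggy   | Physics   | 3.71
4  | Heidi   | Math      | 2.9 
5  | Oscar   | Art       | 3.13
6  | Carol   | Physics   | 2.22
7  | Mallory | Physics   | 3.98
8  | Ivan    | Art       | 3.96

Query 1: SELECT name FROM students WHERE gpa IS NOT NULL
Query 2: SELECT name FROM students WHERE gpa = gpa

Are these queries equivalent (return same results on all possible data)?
Yes, equivalent

Both queries return: [('Carol',), ('Eve',), ('Heidi',), ('Ivan',), ('Mallory',), ('Oscar',), ('Peggy',)]

Reason: IS NOT NULL vs self-equality (both exclude NULLs)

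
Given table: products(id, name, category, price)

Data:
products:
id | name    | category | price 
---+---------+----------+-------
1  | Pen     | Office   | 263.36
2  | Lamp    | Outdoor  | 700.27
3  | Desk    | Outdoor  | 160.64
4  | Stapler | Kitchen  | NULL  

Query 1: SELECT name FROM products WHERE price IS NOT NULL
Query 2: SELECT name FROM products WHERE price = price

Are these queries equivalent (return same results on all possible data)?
Yes, equivalent

Both queries return: [('Desk',), ('Lamp',), ('Pen',)]

Reason: IS NOT NULL vs self-equality (both exclude NULLs)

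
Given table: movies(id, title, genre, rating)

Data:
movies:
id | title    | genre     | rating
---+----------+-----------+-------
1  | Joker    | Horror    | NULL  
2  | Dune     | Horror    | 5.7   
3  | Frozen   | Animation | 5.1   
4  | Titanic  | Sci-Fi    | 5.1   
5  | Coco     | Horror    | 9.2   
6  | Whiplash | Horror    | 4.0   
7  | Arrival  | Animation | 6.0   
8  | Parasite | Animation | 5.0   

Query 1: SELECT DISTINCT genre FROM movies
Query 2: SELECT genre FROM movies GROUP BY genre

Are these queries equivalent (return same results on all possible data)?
Yes, equivalent

Both queries return: [('Animation',), ('Horror',), ('Sci-Fi',)]

Reason: Both get unique genres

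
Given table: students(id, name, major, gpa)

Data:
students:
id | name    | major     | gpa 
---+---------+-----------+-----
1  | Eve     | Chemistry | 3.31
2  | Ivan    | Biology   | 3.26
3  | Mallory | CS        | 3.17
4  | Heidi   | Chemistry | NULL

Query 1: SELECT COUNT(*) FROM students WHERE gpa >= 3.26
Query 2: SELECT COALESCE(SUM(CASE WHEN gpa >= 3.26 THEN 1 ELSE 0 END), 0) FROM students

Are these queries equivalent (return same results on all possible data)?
Yes, equivalent

Both queries return: [(2,)]

Reason: COUNT with WHERE vs conditional SUM (COALESCE handles empty-table NULL)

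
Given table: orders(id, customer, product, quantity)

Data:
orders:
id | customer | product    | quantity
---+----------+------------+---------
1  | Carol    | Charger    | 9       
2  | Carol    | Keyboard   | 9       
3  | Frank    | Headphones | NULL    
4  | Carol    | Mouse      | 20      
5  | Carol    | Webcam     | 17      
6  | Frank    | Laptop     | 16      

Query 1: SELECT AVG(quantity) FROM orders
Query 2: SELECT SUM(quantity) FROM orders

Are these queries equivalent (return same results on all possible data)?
No, not equivalent

Query 1 returns: [(14.2,)]
Query 2 returns: [(71,)]

Reason: AVG vs SUM give different aggregate values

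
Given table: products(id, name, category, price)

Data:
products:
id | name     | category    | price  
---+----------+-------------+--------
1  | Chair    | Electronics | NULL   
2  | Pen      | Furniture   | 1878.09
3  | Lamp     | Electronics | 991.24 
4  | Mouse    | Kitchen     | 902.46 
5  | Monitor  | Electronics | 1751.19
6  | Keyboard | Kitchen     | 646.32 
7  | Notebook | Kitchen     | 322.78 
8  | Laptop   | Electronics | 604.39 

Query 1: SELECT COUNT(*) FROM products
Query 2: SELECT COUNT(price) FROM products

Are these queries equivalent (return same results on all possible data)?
No, not equivalent

Query 1 returns: [(8,)]
Query 2 returns: [(7,)]

Reason: COUNT(*) includes NULLs, COUNT(column) excludes them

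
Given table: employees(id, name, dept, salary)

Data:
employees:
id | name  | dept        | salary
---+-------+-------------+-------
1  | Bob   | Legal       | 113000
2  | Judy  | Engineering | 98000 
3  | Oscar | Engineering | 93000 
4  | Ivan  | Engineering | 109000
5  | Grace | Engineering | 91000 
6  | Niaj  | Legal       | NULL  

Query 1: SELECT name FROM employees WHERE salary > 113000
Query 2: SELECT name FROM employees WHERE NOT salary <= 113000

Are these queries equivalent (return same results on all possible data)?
Yes, equivalent

Both queries return: []

Reason: Both filter salary > 113000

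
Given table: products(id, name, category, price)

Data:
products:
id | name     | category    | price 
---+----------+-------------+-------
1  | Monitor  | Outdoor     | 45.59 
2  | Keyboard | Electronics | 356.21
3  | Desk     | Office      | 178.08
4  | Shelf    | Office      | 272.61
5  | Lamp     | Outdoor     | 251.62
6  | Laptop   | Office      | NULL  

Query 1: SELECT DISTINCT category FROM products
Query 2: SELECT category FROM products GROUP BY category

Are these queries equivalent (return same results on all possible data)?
Yes, equivalent

Both queries return: [('Electronics',), ('Office',), ('Outdoor',)]

Reason: Both get unique categorys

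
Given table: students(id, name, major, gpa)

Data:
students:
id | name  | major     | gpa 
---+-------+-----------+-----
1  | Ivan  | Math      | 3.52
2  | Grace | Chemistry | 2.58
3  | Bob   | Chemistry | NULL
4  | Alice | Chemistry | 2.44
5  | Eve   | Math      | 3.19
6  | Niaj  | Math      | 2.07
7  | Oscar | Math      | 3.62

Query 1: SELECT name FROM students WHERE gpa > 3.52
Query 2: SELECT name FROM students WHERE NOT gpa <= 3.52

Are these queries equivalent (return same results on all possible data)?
Yes, equivalent

Both queries return: [('Oscar',)]

Reason: Both filter gpa > 3.52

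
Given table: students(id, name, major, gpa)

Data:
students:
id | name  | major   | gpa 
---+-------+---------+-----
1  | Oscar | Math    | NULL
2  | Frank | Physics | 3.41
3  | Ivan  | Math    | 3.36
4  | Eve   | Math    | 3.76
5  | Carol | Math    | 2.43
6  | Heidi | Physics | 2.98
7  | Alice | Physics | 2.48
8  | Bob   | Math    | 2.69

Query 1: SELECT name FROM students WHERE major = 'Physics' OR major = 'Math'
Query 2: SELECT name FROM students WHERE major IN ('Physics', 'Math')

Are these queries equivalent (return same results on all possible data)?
Yes, equivalent

Both queries return: [('Alice',), ('Bob',), ('Carol',), ('Eve',), ('Frank',), ('Heidi',), ('Ivan',), ('Oscar',)]

Reason: OR vs IN are equivalent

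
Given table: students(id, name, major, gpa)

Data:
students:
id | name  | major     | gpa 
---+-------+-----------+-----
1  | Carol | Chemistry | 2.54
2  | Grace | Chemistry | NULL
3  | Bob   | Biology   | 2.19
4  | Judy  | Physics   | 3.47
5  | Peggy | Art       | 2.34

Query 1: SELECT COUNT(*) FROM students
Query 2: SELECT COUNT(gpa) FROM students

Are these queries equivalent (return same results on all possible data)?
No, not equivalent

Query 1 returns: [(5,)]
Query 2 returns: [(4,)]

Reason: COUNT(*) includes NULLs, COUNT(column) excludes them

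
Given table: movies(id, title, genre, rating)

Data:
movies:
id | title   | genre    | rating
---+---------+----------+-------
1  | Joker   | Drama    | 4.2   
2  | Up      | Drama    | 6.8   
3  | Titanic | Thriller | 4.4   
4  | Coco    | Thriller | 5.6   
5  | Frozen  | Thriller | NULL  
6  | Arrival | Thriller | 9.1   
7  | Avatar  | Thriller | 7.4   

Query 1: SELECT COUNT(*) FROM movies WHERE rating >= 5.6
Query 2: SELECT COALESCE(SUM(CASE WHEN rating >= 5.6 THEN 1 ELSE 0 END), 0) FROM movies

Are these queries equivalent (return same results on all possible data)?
Yes, equivalent

Both queries return: [(4,)]

Reason: COUNT with WHERE vs conditional SUM (COALESCE handles empty-table NULL)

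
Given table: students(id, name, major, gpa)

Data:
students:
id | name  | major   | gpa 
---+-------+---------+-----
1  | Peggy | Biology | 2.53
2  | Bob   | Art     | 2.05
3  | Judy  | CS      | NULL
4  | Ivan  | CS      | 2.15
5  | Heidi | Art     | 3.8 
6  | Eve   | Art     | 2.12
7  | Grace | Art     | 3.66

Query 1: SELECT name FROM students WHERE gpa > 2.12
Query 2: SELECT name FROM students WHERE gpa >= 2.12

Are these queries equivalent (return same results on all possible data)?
No, not equivalent

Query 1 returns: [('Peggy',), ('Ivan',), ('Heidi',), ('Grace',)]
Query 2 returns: [('Peggy',), ('Ivan',), ('Heidi',), ('Eve',), ('Grace',)]

Reason: > vs >= gives different results when gpa = 2.12 exists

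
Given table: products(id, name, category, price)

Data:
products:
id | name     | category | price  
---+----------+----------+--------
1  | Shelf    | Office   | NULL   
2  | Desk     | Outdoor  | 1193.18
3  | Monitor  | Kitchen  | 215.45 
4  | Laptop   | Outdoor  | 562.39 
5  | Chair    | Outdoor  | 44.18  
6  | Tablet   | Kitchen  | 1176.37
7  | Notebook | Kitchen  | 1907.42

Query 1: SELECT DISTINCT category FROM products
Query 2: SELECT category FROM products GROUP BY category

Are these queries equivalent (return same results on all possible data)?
Yes, equivalent

Both queries return: [('Kitchen',), ('Office',), ('Outdoor',)]

Reason: Both get unique categorys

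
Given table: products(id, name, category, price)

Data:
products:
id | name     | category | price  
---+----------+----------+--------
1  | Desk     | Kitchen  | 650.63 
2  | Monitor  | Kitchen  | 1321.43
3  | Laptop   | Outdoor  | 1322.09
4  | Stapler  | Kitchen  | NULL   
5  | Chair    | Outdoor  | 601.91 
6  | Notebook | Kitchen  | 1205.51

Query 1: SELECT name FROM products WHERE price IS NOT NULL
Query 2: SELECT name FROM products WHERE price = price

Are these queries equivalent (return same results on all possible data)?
Yes, equivalent

Both queries return: [('Chair',), ('Desk',), ('Laptop',), ('Monitor',), ('Notebook',)]

Reason: IS NOT NULL vs self-equality (both exclude NULLs)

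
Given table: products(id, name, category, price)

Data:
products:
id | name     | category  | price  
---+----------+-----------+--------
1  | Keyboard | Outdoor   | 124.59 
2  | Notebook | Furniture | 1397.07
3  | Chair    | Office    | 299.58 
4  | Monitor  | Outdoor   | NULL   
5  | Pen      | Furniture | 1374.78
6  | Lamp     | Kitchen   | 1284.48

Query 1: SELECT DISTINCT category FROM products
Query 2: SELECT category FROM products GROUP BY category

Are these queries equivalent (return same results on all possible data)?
Yes, equivalent

Both queries return: [('Furniture',), ('Kitchen',), ('Office',), ('Outdoor',)]

Reason: Both get unique categorys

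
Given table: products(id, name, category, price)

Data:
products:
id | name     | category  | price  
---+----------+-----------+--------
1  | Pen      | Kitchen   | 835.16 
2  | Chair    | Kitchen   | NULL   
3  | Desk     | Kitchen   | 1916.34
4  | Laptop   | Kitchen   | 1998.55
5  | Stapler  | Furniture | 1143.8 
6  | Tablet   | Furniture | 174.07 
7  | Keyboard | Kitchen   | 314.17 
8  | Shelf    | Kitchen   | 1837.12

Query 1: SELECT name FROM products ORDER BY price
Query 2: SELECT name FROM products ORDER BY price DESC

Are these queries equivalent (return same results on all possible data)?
No, not equivalent

Query 1 returns: [('Chair',), ('Tablet',), ('Keyboard',), ('Pen',), ('Stapler',), ('Shelf',), ('Desk',), ('Laptop',)]
Query 2 returns: [('Laptop',), ('Desk',), ('Shelf',), ('Stapler',), ('Pen',), ('Keyboard',), ('Tablet',), ('Chair',)]

Reason: ASC vs DESC gives opposite ordering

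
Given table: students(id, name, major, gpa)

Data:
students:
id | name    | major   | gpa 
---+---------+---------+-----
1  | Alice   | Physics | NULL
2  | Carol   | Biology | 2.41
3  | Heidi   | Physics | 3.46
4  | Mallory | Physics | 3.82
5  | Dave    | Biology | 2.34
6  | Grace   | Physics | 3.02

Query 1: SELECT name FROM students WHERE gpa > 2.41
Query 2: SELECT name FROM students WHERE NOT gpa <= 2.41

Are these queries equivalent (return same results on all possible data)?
Yes, equivalent

Both queries return: [('Grace',), ('Heidi',), ('Mallory',)]

Reason: Both filter gpa > 2.41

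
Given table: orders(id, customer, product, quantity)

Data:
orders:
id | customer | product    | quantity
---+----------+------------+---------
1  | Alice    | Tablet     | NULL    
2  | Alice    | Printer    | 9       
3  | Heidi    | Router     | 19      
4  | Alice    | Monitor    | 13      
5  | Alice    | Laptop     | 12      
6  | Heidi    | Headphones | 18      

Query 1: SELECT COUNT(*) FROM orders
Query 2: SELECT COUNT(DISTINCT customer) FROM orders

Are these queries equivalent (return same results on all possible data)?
No, not equivalent

Query 1 returns: [(6,)]
Query 2 returns: [(2,)]

Reason: COUNT(*) counts rows, COUNT(DISTINCT customer) counts unique customers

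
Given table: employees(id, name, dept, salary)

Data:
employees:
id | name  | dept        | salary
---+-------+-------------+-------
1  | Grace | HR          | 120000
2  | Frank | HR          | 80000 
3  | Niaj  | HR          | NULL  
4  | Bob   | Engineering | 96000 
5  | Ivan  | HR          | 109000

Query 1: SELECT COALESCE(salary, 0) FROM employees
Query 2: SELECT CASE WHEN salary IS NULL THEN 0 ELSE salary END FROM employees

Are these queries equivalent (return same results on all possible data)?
Yes, equivalent

Both queries return: [(0,), (80000,), (96000,), (109000,), (120000,)]

Reason: COALESCE vs CASE for NULL handling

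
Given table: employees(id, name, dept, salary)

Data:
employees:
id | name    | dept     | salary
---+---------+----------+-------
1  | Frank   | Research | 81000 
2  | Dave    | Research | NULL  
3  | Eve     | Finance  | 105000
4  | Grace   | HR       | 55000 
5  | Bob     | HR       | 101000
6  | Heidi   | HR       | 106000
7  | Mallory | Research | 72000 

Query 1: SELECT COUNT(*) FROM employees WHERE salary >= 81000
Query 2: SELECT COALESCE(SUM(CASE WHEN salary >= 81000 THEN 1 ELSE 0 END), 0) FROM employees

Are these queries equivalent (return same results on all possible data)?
Yes, equivalent

Both queries return: [(4,)]

Reason: COUNT with WHERE vs conditional SUM (COALESCE handles empty-table NULL)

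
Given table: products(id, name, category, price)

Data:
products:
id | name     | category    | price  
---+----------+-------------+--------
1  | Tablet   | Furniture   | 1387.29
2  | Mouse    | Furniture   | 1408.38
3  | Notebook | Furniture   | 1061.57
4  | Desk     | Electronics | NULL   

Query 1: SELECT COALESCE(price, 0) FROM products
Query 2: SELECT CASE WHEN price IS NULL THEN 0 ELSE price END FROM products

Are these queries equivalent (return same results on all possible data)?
Yes, equivalent

Both queries return: [(0,), (1061.57,), (1387.29,), (1408.38,)]

Reason: COALESCE vs CASE for NULL handling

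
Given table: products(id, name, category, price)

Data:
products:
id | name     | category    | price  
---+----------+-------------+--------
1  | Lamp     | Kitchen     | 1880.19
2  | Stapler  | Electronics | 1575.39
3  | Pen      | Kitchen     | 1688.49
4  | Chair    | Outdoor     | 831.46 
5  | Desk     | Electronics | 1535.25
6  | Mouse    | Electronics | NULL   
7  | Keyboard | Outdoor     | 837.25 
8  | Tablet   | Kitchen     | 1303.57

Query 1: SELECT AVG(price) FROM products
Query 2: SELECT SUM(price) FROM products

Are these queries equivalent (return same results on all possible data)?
No, not equivalent

Query 1 returns: [(1378.8,)]
Query 2 returns: [(9651.6,)]

Reason: AVG vs SUM give different aggregate values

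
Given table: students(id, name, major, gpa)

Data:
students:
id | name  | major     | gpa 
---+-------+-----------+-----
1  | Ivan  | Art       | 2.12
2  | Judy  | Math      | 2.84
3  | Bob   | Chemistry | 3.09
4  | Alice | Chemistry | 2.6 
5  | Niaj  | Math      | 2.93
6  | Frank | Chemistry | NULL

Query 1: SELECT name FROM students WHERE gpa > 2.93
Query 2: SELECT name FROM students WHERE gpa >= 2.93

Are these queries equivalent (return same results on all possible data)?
No, not equivalent

Query 1 returns: [('Bob',)]
Query 2 returns: [('Bob',), ('Niaj',)]

Reason: > vs >= gives different results when gpa = 2.93 exists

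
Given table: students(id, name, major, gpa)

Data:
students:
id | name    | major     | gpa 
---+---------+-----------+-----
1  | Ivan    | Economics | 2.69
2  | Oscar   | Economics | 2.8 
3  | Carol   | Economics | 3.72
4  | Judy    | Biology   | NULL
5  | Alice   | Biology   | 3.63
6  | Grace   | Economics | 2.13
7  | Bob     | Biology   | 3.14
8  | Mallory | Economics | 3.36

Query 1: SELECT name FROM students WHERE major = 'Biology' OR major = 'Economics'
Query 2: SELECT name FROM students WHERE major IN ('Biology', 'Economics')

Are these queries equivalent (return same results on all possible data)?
Yes, equivalent

Both queries return: [('Alice',), ('Bob',), ('Carol',), ('Grace',), ('Ivan',), ('Judy',), ('Mallory',), ('Oscar',)]

Reason: OR vs IN are equivalent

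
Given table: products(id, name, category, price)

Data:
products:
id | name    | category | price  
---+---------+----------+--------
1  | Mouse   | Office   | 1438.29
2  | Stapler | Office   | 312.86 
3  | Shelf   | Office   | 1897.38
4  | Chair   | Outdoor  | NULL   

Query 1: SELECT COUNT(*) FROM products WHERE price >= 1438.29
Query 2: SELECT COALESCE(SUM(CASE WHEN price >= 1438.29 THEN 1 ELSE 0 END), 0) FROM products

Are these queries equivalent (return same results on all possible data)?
Yes, equivalent

Both queries return: [(2,)]

Reason: COUNT with WHERE vs conditional SUM (COALESCE handles empty-table NULL)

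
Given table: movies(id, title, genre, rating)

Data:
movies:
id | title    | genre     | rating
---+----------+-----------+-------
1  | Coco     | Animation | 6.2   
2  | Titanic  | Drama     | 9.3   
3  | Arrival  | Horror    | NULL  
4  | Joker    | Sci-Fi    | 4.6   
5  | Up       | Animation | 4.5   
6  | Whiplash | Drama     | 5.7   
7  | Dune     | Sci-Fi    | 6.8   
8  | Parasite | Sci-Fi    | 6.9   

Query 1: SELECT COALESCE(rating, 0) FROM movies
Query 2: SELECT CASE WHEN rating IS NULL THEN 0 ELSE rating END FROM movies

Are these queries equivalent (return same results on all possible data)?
Yes, equivalent

Both queries return: [(0,), (4.5,), (4.6,), (5.7,), (6.2,), (6.8,), (6.9,), (9.3,)]

Reason: COALESCE vs CASE for NULL handling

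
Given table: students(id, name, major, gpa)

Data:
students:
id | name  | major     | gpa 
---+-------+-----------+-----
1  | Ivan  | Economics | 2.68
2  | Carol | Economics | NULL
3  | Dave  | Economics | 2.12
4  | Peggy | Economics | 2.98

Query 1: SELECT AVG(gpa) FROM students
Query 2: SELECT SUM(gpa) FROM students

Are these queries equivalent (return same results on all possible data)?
No, not equivalent

Query 1 returns: [(2.5933333333333333,)]
Query 2 returns: [(7.78,)]

Reason: AVG vs SUM give different aggregate values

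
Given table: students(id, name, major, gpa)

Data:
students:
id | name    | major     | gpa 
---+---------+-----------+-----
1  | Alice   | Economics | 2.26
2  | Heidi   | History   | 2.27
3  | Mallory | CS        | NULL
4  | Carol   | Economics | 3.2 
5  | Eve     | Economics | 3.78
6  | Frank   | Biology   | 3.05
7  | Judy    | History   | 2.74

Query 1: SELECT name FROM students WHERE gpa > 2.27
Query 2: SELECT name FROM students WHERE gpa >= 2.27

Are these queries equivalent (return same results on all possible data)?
No, not equivalent

Query 1 returns: [('Carol',), ('Eve',), ('Frank',), ('Judy',)]
Query 2 returns: [('Heidi',), ('Carol',), ('Eve',), ('Frank',), ('Judy',)]

Reason: > vs >= gives different results when gpa = 2.27 exists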